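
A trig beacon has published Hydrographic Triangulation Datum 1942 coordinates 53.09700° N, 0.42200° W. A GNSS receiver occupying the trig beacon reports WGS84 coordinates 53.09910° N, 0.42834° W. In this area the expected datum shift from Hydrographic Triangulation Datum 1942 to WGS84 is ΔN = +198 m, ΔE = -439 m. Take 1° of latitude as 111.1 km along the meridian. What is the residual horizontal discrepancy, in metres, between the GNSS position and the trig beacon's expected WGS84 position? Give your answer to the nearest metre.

Observed coordinate differences: Δφ = +0.00210°, Δλ = -0.00634°.
Converting to metres (1° lat = 111100 m, cos φ = 0.600462): observed ΔN = 233.3 m, observed ΔE = -422.9 m.
Subtracting the expected shift leaves a residual of 233.3 − (198) = 35.3 m north and -422.9 − (-439) = 16.1 m east.
Residual distance = √(35.3² + 16.1²) = 38.8 m.

39 m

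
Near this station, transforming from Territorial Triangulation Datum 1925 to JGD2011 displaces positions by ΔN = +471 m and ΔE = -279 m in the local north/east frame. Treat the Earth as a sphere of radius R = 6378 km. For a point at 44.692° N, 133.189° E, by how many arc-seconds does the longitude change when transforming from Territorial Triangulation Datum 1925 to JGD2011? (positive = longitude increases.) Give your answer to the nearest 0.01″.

Δλ = -12.69″

At latitude 44.692°, cos φ = 0.710898.
One radian of longitude at latitude φ spans R cos φ, so Δλ = ΔE / (R cos φ) = -279.0 / (6378000 × 0.710898) = -6.1534e-05 rad = -12.692″.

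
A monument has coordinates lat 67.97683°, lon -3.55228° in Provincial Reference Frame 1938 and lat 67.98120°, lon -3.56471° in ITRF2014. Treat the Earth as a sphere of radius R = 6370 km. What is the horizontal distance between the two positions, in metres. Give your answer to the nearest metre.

710 m

Δφ = 67.98120° − 67.97683° = +0.00437°; Δλ = -3.56471° − -3.55228° = -0.01243°.
1° along a meridian = πR/180 = 111177 m.
ΔN = Δφ × 111177 = 485.8 m; ΔE = Δλ × 111177 × cos(67.97683°) = -0.01243 × 111177 × 0.374982 = -518.2 m.
Distance = √(ΔE² + ΔN²) = √((-518.2)² + 485.8²) = 710.3 m.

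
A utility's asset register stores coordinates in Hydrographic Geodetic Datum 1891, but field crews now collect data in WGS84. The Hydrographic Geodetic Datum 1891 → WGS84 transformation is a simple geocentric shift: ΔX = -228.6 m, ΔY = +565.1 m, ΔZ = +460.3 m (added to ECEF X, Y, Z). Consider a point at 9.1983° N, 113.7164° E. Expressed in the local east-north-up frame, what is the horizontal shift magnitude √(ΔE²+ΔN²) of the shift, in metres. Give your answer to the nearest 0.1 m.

At φ = 9.1983°, λ = 113.7164°: sin φ = 0.159852, cos φ = 0.987141, sin λ = 0.915548, cos λ = -0.402210.
ΔE = −sin λ·ΔX + cos λ·ΔY = −(0.915548)·(-228.6) + (-0.402210)·(565.1) = -17.99 m.
ΔN = −sin φ cos λ·ΔX − sin φ sin λ·ΔY + cos φ·ΔZ = −(0.159852)(-0.402210)(-228.6) − (0.159852)(0.915548)(565.1) + (0.987141)(460.3) = 356.98 m.
Horizontal magnitude = √(ΔE² + ΔN²) = √((-17.99)² + 356.98²) = 357.43 m.

357.4 m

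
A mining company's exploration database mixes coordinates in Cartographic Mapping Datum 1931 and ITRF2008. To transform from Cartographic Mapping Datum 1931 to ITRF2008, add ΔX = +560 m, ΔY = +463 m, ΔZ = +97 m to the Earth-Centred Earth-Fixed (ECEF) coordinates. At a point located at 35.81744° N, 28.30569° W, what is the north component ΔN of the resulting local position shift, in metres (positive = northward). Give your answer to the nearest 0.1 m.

ΔN = -81.4 m

The local north axis is (−sin φ cos λ, −sin φ sin λ, cos φ), giving ΔN = -288.530 + 128.478 + 78.656 = -81.40 m.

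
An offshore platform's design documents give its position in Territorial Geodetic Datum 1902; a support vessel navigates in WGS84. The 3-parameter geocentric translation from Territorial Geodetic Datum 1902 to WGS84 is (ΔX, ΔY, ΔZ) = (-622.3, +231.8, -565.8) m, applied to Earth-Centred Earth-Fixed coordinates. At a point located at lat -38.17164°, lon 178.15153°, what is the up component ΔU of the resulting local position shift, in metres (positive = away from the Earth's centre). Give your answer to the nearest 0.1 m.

ΔU = 844.5 m

The local up (radial) axis is (cos φ cos λ, cos φ sin λ, sin φ), giving ΔU = 488.975 + 5.878 + 349.675 = 844.53 m.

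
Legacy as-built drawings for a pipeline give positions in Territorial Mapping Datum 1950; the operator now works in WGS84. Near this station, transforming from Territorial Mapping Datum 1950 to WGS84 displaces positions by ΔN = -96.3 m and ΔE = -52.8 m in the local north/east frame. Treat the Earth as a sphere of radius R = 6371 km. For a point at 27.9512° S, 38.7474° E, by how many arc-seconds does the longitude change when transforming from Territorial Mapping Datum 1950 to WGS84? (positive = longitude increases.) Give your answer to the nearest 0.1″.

Δλ = -1.9″

At latitude -27.9512°, cos φ = 0.883347.
One radian of longitude at latitude φ spans R cos φ, so Δλ = ΔE / (R cos φ) = -52.8 / (6371000 × 0.883347) = -9.3820e-06 rad = -1.935″.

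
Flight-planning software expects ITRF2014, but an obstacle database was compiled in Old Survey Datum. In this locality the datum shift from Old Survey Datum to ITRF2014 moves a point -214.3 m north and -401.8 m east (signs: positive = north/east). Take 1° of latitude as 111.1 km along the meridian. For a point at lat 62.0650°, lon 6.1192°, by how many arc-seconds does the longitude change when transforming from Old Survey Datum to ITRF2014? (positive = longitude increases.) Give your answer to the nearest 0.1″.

At latitude 62.0650°, cos φ = 0.468470.
1° of longitude at this latitude = 111.1 × cos φ = 52.05 km, so Δλ = -401.8 / 52047.0 = -0.0077199° = -27.792″.

Δλ = -27.8″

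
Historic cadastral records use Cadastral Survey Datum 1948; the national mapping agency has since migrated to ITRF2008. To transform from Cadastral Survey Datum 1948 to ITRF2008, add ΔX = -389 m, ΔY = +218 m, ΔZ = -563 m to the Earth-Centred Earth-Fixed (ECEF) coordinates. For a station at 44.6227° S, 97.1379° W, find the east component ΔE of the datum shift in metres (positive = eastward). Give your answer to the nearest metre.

At φ = -44.6227°, λ = -97.1379°: sin φ = -0.702435, cos φ = 0.711748, sin λ = -0.992250, cos λ = -0.124258.
ΔE = −sin λ·ΔX + cos λ·ΔY = −(-0.992250)·(-389) + (-0.124258)·(218) = -413.07 m.

ΔE = -413 m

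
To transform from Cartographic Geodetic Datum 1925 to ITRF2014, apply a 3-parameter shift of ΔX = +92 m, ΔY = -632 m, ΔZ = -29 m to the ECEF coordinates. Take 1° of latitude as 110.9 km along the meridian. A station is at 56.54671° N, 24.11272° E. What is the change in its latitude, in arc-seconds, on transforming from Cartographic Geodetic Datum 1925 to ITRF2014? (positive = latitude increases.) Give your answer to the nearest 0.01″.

sin φ = 0.834336, cos φ = 0.551257, sin λ = 0.408533, cos λ = 0.912744.
North component: ΔN = −sin φ cos λ·ΔX − sin φ sin λ·ΔY + cos φ·ΔZ = −(0.834336)(0.912744)(92) − (0.834336)(0.408533)(-632) + (0.551257)(-29) = 129.37 m.
1° of latitude spans 110900 m, so Δφ = 129.37 / 110900 × 3600 = 4.200″.

Δφ = 4.20″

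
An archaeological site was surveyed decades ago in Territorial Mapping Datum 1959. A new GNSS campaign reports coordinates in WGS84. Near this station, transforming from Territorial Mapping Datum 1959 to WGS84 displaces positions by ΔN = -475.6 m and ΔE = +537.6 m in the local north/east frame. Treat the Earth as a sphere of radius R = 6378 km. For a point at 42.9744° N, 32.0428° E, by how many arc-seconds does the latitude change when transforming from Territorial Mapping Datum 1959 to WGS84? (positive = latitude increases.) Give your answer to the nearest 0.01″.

Δφ = -15.38″

On a sphere of radius R, 1 rad of latitude = R, so Δφ = ΔN / R = -475.6 / 6378000 = -7.4569e-05 rad = -15.381″.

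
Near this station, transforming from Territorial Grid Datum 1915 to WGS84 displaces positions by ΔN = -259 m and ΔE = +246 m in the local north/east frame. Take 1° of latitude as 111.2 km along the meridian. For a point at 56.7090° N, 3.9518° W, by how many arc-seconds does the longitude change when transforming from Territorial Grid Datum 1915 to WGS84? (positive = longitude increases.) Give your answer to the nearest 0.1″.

Δλ = 14.5″

At latitude 56.7090°, cos φ = 0.548892.
1° of longitude at this latitude = 111.2 × cos φ = 61.04 km, so Δλ = 246.0 / 61036.7 = 0.0040304° = 14.509″.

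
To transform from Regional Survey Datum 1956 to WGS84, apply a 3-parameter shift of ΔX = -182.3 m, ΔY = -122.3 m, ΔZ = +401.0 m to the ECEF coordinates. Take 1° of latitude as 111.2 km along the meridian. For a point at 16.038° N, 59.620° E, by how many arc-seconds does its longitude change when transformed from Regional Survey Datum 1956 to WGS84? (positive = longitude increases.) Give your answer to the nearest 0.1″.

Δλ = 3.2″

sin φ = 0.276275, cos φ = 0.961079, sin λ = 0.862690, cos λ = 0.505733.
East component: ΔE = −sin λ·ΔX + cos λ·ΔY = −(0.862690)(-182.3) + (0.505733)(-122.3) = 95.42 m.
1° of latitude spans 111200 m; at latitude φ, 1° of longitude spans that × cos φ = 106871.9 m, so Δλ = 95.42 / 106871.9 × 3600 = 3.214″.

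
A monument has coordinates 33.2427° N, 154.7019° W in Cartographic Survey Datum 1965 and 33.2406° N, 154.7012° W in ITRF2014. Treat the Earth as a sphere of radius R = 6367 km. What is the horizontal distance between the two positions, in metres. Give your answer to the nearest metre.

242 m

Δφ = 33.2406° − 33.2427° = -0.0021°; Δλ = -154.7012° − -154.7019° = +0.0007°.
1° along a meridian = πR/180 = 111125 m.
ΔN = Δφ × 111125 = -233.4 m; ΔE = Δλ × 111125 × cos(33.2427°) = +0.0007 × 111125 × 0.836356 = 65.1 m.
Distance = √(ΔE² + ΔN²) = √(65.1² + (-233.4)²) = 242.3 m.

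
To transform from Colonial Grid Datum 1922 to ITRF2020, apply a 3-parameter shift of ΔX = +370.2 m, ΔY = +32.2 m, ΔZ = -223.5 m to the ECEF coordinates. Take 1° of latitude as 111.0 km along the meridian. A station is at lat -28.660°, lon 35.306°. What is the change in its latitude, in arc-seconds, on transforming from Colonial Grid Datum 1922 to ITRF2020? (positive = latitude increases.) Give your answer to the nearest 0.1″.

Δφ = -1.4″

sin φ = -0.479611, cos φ = 0.877481, sin λ = 0.577943, cos λ = 0.816077.
North component: ΔN = −sin φ cos λ·ΔX − sin φ sin λ·ΔY + cos φ·ΔZ = −(-0.479611)(0.816077)(370.2) − (-0.479611)(0.577943)(32.2) + (0.877481)(-223.5) = -42.30 m.
1° of latitude spans 111000 m, so Δφ = -42.30 / 111000 × 3600 = -1.372″.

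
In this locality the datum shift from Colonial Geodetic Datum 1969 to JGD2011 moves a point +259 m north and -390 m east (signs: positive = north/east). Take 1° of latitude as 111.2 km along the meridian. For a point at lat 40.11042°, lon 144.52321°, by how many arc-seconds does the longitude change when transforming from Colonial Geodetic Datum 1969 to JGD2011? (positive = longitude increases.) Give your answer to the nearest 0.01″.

At latitude 40.11042°, cos φ = 0.764804.
1° of longitude at this latitude = 111.2 × cos φ = 85.05 km, so Δλ = -390.0 / 85046.2 = -0.0045857° = -16.509″.

Δλ = -16.51″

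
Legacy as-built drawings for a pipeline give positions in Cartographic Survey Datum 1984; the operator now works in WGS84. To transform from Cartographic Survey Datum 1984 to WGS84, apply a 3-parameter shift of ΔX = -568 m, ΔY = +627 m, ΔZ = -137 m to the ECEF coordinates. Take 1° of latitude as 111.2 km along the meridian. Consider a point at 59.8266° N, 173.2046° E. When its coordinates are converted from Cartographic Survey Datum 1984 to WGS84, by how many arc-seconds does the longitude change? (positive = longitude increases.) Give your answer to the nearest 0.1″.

Δλ = -35.8″

sin φ = 0.864508, cos φ = 0.502619, sin λ = 0.118324, cos λ = -0.992975.
East component: ΔE = −sin λ·ΔX + cos λ·ΔY = −(0.118324)(-568) + (-0.992975)(627) = -555.39 m.
1° of latitude spans 111200 m; at latitude φ, 1° of longitude spans that × cos φ = 55891.2 m, so Δλ = -555.39 / 55891.2 × 3600 = -35.773″.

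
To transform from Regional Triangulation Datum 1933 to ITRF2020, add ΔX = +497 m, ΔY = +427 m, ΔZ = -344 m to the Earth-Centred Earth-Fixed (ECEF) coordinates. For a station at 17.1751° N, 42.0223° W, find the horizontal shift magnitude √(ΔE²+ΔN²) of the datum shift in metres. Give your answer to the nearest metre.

The local east axis at (φ, λ) is (−sin λ, cos λ, 0), so ΔE = −sin(-42.0223°)·497 + cos(-42.0223°)·427 = 649.91 m.
The local north axis is (−sin φ cos λ, −sin φ sin λ, cos φ), giving ΔN = -109.026 + 84.407 − 328.660 = -353.28 m.
Horizontal magnitude = √(ΔE² + ΔN²) = √(649.91² + (-353.28)²) = 739.73 m.

740 m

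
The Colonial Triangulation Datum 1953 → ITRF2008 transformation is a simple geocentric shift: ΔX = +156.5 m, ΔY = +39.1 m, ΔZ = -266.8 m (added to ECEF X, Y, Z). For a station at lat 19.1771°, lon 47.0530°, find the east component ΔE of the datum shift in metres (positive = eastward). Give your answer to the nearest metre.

At φ = 19.1771°, λ = 47.0530°: sin φ = 0.328489, cos φ = 0.944508, sin λ = 0.731984, cos λ = 0.681322.
ΔE = −sin λ·ΔX + cos λ·ΔY = −(0.731984)·(156.5) + (0.681322)·(39.1) = -87.92 m.

ΔE = -88 m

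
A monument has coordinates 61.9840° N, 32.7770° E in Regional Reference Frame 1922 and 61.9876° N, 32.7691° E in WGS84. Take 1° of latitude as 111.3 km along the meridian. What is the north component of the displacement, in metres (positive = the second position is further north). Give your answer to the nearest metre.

Δφ = 61.9876° − 61.9840° = +0.0036°; Δλ = 32.7691° − 32.7770° = -0.0079°.
ΔN = Δφ × 111300 = 400.7 m; ΔE = Δλ × 111300 × cos(61.9840°) = -0.0079 × 111300 × 0.469718 = -413.0 m.

ΔN = 401 m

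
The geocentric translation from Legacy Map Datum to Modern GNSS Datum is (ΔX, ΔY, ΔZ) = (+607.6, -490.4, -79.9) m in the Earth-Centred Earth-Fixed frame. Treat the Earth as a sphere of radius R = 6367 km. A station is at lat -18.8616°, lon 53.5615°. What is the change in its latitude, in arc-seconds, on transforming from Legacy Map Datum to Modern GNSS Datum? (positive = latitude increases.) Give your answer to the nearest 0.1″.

Δφ = -2.8″

sin φ = -0.323283, cos φ = 0.946302, sin λ = 0.804495, cos λ = 0.593960.
North component: ΔN = −sin φ cos λ·ΔX − sin φ sin λ·ΔY + cos φ·ΔZ = −(-0.323283)(0.593960)(607.6) − (-0.323283)(0.804495)(-490.4) + (0.946302)(-79.9) = -86.48 m.
1° of latitude spans πR/180 = 111125 m, so Δφ = -86.48 / 111125 × 3600 = -2.802″.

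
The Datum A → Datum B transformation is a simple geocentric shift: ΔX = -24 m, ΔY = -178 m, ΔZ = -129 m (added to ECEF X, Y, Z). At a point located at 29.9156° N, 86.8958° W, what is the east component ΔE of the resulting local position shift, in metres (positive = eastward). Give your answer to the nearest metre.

The local east axis at (φ, λ) is (−sin λ, cos λ, 0), so ΔE = −sin(-86.8958°)·(-24) + cos(-86.8958°)·(-178) = -33.60 m.

ΔE = -34 m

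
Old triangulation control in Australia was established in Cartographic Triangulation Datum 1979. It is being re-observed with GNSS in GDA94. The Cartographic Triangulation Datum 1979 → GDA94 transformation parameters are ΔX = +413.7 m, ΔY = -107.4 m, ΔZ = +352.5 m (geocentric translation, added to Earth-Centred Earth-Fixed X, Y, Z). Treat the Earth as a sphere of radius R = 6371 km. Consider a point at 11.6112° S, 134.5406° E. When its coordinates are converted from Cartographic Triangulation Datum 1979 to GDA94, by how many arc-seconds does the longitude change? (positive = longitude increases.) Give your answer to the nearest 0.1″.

Δλ = -7.3″

sin φ = -0.201269, cos φ = 0.979536, sin λ = 0.712754, cos λ = -0.701415.
East component: ΔE = −sin λ·ΔX + cos λ·ΔY = −(0.712754)(413.7) + (-0.701415)(-107.4) = -219.53 m.
1° of latitude spans πR/180 = 111195 m; at latitude φ, 1° of longitude spans that × cos φ = 108919.4 m, so Δλ = -219.53 / 108919.4 × 3600 = -7.256″.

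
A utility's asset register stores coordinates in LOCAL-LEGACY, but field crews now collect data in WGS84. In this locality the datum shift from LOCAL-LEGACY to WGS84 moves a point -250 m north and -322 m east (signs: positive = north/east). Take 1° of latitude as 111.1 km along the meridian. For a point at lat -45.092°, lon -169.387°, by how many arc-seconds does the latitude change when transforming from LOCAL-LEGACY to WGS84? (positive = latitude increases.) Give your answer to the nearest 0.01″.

1° of latitude = 111.1 km, so Δφ = -250.0 / 111100 = -0.0022502° = -8.101″.

Δφ = -8.10″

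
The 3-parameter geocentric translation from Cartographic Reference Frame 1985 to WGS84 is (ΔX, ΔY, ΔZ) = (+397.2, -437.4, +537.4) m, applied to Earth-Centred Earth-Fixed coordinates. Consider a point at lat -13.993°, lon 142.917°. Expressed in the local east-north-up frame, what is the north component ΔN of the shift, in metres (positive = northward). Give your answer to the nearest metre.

ΔN = 381 m

The local north axis is (−sin φ cos λ, −sin φ sin λ, cos φ), giving ΔN = -76.621 − 63.773 + 521.453 = 381.06 m.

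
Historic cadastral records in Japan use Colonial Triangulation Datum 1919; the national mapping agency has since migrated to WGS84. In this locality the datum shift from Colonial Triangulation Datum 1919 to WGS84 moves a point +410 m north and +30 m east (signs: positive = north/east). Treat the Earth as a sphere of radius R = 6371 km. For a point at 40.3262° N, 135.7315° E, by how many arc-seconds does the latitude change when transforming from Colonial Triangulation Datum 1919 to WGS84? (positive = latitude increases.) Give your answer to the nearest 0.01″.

On a sphere of radius R, 1 rad of latitude = R, so Δφ = ΔN / R = 410.0 / 6371000 = 6.4354e-05 rad = 13.274″.

Δφ = 13.27″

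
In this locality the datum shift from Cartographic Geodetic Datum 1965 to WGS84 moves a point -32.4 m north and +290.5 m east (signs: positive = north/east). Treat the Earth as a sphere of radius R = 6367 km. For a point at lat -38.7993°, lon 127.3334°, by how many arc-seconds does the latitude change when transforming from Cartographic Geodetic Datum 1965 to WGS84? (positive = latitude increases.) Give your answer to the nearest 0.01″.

Δφ = -1.05″

On a sphere of radius R, 1 rad of latitude = R, so Δφ = ΔN / R = -32.4 / 6367000 = -5.0887e-06 rad = -1.050″.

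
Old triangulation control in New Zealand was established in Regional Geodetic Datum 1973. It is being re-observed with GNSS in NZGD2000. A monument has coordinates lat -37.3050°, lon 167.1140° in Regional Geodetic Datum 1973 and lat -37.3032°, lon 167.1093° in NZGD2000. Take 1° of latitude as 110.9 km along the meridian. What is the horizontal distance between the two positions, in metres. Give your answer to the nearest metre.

460 m

Δφ = -37.3032° − -37.3050° = +0.0018°; Δλ = 167.1093° − 167.1140° = -0.0047°.
ΔN = Δφ × 110900 = 199.6 m; ΔE = Δλ × 110900 × cos(-37.3050°) = -0.0047 × 110900 × 0.795421 = -414.6 m.
Distance = √(ΔE² + ΔN²) = √((-414.6)² + 199.6²) = 460.2 m.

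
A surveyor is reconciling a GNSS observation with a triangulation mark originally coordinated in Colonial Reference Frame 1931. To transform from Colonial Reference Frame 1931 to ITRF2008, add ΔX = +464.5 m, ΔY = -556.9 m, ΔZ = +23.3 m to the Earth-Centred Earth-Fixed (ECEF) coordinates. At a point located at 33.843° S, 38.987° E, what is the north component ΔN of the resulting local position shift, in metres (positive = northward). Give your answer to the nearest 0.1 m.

ΔN = 25.3 m

At φ = -33.843°, λ = 38.987°: sin φ = -0.556919, cos φ = 0.830567, sin λ = 0.629144, cos λ = 0.777289.
ΔN = −sin φ cos λ·ΔX − sin φ sin λ·ΔY + cos φ·ΔZ = −(-0.556919)(0.777289)(464.5) − (-0.556919)(0.629144)(-556.9) + (0.830567)(23.3) = 25.30 m.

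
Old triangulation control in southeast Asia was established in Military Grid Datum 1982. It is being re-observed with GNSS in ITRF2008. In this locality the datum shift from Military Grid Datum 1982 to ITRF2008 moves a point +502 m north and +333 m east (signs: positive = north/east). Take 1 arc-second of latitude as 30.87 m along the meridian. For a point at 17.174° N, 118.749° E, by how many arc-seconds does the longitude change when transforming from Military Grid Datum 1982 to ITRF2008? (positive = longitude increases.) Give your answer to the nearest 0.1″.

Δλ = 11.3″

At latitude 17.174°, cos φ = 0.955412.
1″ of longitude at this latitude = 30.87 × cos φ = 29.4936 m, so Δλ = 333.0 / 29.4936 = 11.291″.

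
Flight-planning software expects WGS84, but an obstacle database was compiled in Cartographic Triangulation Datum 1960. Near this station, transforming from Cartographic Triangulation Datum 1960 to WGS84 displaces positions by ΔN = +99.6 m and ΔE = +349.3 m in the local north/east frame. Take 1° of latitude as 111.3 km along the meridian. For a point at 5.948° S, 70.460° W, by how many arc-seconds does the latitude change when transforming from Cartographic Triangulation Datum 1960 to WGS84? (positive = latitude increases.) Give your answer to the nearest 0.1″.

Δφ = 3.2″

1° of latitude = 111.3 km, so Δφ = 99.6 / 111300 = 0.0008949° = 3.222″.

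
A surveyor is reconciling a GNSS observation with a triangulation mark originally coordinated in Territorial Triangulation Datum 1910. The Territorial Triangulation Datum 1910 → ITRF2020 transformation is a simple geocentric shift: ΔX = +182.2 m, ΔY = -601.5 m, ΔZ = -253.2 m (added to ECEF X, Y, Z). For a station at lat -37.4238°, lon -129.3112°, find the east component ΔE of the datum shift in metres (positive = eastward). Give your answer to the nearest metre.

The local east axis at (φ, λ) is (−sin λ, cos λ, 0), so ΔE = −sin(-129.3112°)·182.2 + cos(-129.3112°)·(-601.5) = 522.04 m.

ΔE = 522 m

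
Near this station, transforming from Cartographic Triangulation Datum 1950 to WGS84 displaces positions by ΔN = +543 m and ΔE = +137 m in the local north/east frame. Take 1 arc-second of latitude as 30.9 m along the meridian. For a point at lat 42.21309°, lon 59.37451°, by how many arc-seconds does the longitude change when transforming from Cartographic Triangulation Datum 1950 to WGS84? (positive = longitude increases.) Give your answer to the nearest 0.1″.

Δλ = 6.0″

At latitude 42.21309°, cos φ = 0.740651.
1″ of longitude at this latitude = 30.90 × cos φ = 22.8861 m, so Δλ = 137.0 / 22.8861 = 5.986″.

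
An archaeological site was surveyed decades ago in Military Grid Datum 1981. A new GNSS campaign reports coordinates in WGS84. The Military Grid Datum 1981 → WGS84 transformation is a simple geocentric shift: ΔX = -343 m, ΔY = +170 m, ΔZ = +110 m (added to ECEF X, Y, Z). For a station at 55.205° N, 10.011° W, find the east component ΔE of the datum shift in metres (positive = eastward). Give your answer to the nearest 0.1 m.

At φ = 55.205°, λ = -10.011°: sin φ = 0.821199, cos φ = 0.570642, sin λ = -0.173837, cos λ = 0.984774.
ΔE = −sin λ·ΔX + cos λ·ΔY = −(-0.173837)·(-343) + (0.984774)·(170) = 107.79 m.

ΔE = 107.8 m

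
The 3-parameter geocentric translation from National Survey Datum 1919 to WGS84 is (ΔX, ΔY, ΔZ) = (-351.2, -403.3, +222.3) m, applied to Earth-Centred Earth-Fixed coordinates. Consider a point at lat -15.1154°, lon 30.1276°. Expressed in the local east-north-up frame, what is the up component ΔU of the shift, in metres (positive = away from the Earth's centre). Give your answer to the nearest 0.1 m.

The local up (radial) axis is (cos φ cos λ, cos φ sin λ, sin φ), giving ΔU = -293.247 − 195.424 − 57.968 = -546.64 m.

ΔU = -546.6 m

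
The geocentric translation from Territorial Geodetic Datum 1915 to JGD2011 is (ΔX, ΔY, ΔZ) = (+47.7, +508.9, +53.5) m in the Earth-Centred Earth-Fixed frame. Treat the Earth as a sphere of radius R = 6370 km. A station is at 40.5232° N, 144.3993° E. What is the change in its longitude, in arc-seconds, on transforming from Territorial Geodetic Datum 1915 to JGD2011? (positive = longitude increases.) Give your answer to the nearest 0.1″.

Δλ = -18.8″

sin φ = 0.649756, cos φ = 0.760143, sin λ = 0.582133, cos λ = -0.813094.
East component: ΔE = −sin λ·ΔX + cos λ·ΔY = −(0.582133)(47.7) + (-0.813094)(508.9) = -441.55 m.
1° of latitude spans πR/180 = 111177 m; at latitude φ, 1° of longitude spans that × cos φ = 84510.8 m, so Δλ = -441.55 / 84510.8 × 3600 = -18.809″.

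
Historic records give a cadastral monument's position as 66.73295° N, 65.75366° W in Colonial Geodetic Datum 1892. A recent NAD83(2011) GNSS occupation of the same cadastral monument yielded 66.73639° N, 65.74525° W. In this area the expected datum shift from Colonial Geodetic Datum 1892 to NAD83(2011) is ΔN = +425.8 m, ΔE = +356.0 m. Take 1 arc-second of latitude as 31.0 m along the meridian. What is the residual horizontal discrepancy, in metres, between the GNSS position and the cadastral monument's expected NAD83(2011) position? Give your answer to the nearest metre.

Observed coordinate differences: Δφ = +0.00344°, Δλ = +0.00841°.
Converting to metres (1° lat = 111600 m, cos φ = 0.395017): observed ΔN = 383.9 m, observed ΔE = 370.7 m.
Subtracting the expected shift leaves a residual of 383.9 − (425.8) = -41.9 m north and 370.7 − (356.0) = 14.7 m east.
Residual distance = √((-41.9)² + 14.7²) = 44.4 m.

44 m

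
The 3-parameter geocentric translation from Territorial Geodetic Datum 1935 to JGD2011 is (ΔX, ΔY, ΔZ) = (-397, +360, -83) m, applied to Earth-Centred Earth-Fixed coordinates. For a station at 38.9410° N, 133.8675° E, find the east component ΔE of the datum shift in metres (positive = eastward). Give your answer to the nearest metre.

ΔE = 37 m

At φ = 38.9410°, λ = 133.8675°: sin φ = 0.628520, cos φ = 0.777794, sin λ = 0.720944, cos λ = -0.692993.
ΔE = −sin λ·ΔX + cos λ·ΔY = −(0.720944)·(-397) + (-0.692993)·(360) = 36.74 m.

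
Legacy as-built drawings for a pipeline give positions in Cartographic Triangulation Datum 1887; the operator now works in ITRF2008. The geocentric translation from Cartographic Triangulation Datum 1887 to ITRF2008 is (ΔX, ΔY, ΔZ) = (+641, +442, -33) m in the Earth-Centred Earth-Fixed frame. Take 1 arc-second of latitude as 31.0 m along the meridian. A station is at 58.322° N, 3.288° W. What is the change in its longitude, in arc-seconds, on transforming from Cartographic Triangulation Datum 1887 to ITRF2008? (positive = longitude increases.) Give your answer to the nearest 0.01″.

Δλ = 29.36″

sin φ = 0.851013, cos φ = 0.525145, sin λ = -0.057355, cos λ = 0.998354.
East component: ΔE = −sin λ·ΔX + cos λ·ΔY = −(-0.057355)(641) + (0.998354)(442) = 478.04 m.
1° of latitude spans 3600 × 31.00 = 111600 m; at latitude φ, 1° of longitude spans that × cos φ = 58606.2 m, so Δλ = 478.04 / 58606.2 × 3600 = 29.364″.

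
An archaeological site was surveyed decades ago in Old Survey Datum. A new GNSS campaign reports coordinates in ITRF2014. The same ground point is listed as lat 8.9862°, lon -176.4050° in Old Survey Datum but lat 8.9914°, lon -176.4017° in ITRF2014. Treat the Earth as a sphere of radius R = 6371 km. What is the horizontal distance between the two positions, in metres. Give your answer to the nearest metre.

682 m

Δφ = 8.9914° − 8.9862° = +0.0052°; Δλ = -176.4017° − -176.4050° = +0.0033°.
1° along a meridian = πR/180 = 111195 m.
ΔN = Δφ × 111195 = 578.2 m; ΔE = Δλ × 111195 × cos(8.9862°) = +0.0033 × 111195 × 0.987726 = 362.4 m.
Distance = √(ΔE² + ΔN²) = √(362.4² + 578.2²) = 682.4 m.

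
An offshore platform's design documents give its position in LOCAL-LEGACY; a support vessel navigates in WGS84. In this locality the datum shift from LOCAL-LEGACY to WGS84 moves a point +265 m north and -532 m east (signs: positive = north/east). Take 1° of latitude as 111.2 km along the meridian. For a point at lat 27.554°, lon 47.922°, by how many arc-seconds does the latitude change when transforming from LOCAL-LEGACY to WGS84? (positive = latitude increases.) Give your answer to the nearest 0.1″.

Δφ = 8.6″

1° of latitude = 111.2 km, so Δφ = 265.0 / 111200 = 0.0023831° = 8.579″.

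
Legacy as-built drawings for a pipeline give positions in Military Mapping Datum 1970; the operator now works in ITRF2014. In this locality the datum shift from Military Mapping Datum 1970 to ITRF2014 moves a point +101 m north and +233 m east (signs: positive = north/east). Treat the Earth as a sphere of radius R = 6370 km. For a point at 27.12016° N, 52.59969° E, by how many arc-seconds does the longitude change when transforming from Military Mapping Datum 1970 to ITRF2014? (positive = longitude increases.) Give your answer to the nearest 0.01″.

Δλ = 8.48″

At latitude 27.12016°, cos φ = 0.890052.
One radian of longitude at latitude φ spans R cos φ, so Δλ = ΔE / (R cos φ) = 233.0 / (6370000 × 0.890052) = 4.1096e-05 rad = 8.477″.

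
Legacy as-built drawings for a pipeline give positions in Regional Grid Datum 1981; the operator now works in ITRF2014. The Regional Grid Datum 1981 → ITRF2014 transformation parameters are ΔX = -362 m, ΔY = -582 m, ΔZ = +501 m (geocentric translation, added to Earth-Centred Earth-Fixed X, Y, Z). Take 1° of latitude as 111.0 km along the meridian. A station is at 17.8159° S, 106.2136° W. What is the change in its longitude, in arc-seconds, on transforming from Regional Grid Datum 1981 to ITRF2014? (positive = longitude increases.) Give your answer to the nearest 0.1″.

Δλ = -6.3″

sin φ = -0.305960, cos φ = 0.952045, sin λ = -0.960227, cos λ = -0.279219.
East component: ΔE = −sin λ·ΔX + cos λ·ΔY = −(-0.960227)(-362) + (-0.279219)(-582) = -185.10 m.
1° of latitude spans 111000 m; at latitude φ, 1° of longitude spans that × cos φ = 105676.9 m, so Δλ = -185.10 / 105676.9 × 3600 = -6.306″.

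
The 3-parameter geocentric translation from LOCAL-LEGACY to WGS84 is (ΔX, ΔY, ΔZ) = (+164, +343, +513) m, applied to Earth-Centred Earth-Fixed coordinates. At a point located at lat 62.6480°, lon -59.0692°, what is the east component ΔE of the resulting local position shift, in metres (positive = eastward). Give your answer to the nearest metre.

At φ = 62.6480°, λ = -59.0692°: sin φ = 0.888201, cos φ = 0.459456, sin λ = -0.857789, cos λ = 0.514002.
ΔE = −sin λ·ΔX + cos λ·ΔY = −(-0.857789)·(164) + (0.514002)·(343) = 316.98 m.

ΔE = 317 m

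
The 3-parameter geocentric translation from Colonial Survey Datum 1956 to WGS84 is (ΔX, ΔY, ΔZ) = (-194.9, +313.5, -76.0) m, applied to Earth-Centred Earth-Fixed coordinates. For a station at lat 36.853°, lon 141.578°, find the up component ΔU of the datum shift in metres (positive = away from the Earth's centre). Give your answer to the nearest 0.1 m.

At φ = 36.853°, λ = 141.578°: sin φ = 0.599764, cos φ = 0.800177, sin λ = 0.621449, cos λ = -0.783455.
ΔU = cos φ cos λ·ΔX + cos φ sin λ·ΔY + sin φ·ΔZ = (0.800177)(-0.783455)(-194.9) + (0.800177)(0.621449)(313.5) + (0.599764)(-76.0) = 232.50 m.

ΔU = 232.5 m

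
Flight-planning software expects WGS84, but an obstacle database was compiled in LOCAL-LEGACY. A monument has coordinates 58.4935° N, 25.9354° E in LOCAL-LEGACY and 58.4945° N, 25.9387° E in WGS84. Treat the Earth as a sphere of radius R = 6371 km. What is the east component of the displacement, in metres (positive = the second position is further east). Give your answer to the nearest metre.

ΔE = 192 m

Δφ = 58.4945° − 58.4935° = +0.0010°; Δλ = 25.9387° − 25.9354° = +0.0033°.
1° along a meridian = πR/180 = 111195 m.
ΔN = Δφ × 111195 = 111.2 m; ΔE = Δλ × 111195 × cos(58.4935°) = +0.0033 × 111195 × 0.522595 = 191.8 m.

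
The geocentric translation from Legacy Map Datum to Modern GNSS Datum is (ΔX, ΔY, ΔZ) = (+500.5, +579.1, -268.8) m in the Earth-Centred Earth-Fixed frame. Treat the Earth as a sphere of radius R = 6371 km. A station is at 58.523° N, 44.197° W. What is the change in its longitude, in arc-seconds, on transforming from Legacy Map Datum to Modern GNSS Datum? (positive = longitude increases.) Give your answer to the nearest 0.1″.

Δλ = 47.4″

sin φ = 0.852850, cos φ = 0.522156, sin λ = -0.697128, cos λ = 0.716947.
East component: ΔE = −sin λ·ΔX + cos λ·ΔY = −(-0.697128)(500.5) + (0.716947)(579.1) = 764.10 m.
1° of latitude spans πR/180 = 111195 m; at latitude φ, 1° of longitude spans that × cos φ = 58061.1 m, so Δλ = 764.10 / 58061.1 × 3600 = 47.377″.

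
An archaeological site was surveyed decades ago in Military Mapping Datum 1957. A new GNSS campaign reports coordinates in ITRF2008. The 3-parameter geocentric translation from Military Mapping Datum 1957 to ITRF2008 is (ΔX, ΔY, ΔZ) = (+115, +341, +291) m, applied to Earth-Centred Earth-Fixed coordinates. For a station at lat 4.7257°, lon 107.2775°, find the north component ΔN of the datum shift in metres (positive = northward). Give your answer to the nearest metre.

At φ = 4.7257°, λ = 107.2775°: sin φ = 0.082386, cos φ = 0.996601, sin λ = 0.954878, cos λ = -0.297000.
ΔN = −sin φ cos λ·ΔX − sin φ sin λ·ΔY + cos φ·ΔZ = −(0.082386)(-0.297000)(115) − (0.082386)(0.954878)(341) + (0.996601)(291) = 266.00 m.

ΔN = 266 m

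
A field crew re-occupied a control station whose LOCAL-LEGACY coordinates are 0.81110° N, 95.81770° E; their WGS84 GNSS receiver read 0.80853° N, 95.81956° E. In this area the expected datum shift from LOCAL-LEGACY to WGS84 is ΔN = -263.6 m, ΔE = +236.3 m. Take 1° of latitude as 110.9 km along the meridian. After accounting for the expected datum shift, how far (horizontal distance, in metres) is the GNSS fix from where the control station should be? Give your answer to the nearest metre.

37 m

Observed coordinate differences: Δφ = -0.00257°, Δλ = +0.00186°.
Converting to metres (1° lat = 110900 m, cos φ = 0.999900): observed ΔN = -285.0 m, observed ΔE = 206.3 m.
Subtracting the expected shift leaves a residual of -285.0 − (-263.6) = -21.4 m north and 206.3 − (236.3) = -30.0 m east.
Residual distance = √((-21.4)² + (-30.0)²) = 36.9 m.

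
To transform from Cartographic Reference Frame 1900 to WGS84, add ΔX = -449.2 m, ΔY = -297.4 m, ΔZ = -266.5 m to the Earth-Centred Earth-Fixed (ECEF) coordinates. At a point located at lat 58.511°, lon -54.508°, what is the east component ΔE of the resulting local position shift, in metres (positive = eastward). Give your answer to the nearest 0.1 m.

At φ = 58.511°, λ = -54.508°: sin φ = 0.852740, cos φ = 0.522335, sin λ = -0.814197, cos λ = 0.580589.
ΔE = −sin λ·ΔX + cos λ·ΔY = −(-0.814197)·(-449.2) + (0.580589)·(-297.4) = -538.40 m.

ΔE = -538.4 m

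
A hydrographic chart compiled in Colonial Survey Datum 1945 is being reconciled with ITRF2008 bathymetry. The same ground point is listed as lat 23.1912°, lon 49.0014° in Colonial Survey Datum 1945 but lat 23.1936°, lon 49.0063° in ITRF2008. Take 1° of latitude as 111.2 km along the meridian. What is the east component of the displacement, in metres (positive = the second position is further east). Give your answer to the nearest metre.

Δφ = 23.1936° − 23.1912° = +0.0024°; Δλ = 49.0063° − 49.0014° = +0.0049°.
ΔN = Δφ × 111200 = 266.9 m; ΔE = Δλ × 111200 × cos(23.1912°) = +0.0049 × 111200 × 0.919196 = 500.9 m.

ΔE = 501 m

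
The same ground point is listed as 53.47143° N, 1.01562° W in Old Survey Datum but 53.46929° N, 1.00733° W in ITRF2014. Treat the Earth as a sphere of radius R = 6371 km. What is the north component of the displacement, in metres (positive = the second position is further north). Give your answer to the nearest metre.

ΔN = -238 m

Δφ = 53.46929° − 53.47143° = -0.00214°; Δλ = -1.00733° − -1.01562° = +0.00829°.
1° along a meridian = πR/180 = 111195 m.
ΔN = Δφ × 111195 = -238.0 m; ΔE = Δλ × 111195 × cos(53.47143°) = +0.00829 × 111195 × 0.595224 = 548.7 m.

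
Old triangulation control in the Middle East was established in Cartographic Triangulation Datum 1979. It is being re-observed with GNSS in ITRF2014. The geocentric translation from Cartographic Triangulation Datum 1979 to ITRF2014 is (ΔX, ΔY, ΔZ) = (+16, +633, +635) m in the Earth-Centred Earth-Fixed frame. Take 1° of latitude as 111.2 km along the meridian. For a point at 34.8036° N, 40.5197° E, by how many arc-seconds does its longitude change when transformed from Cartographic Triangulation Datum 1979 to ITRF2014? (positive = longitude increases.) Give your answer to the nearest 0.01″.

sin φ = 0.570765, cos φ = 0.821113, sin λ = 0.649709, cos λ = 0.760183.
East component: ΔE = −sin λ·ΔX + cos λ·ΔY = −(0.649709)(16) + (0.760183)(633) = 470.80 m.
1° of latitude spans 111200 m; at latitude φ, 1° of longitude spans that × cos φ = 91307.8 m, so Δλ = 470.80 / 91307.8 × 3600 = 18.562″.

Δλ = 18.56″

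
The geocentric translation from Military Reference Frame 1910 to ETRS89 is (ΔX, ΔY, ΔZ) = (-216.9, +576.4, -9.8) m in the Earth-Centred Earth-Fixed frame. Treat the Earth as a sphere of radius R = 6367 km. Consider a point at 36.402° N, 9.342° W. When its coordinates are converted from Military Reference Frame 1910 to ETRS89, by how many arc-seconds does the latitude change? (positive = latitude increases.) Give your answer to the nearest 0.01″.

Δφ = 5.66″

sin φ = 0.593447, cos φ = 0.804873, sin λ = -0.162327, cos λ = 0.986737.
North component: ΔN = −sin φ cos λ·ΔX − sin φ sin λ·ΔY + cos φ·ΔZ = −(0.593447)(0.986737)(-216.9) − (0.593447)(-0.162327)(576.4) + (0.804873)(-9.8) = 174.65 m.
1° of latitude spans πR/180 = 111125 m, so Δφ = 174.65 / 111125 × 3600 = 5.658″.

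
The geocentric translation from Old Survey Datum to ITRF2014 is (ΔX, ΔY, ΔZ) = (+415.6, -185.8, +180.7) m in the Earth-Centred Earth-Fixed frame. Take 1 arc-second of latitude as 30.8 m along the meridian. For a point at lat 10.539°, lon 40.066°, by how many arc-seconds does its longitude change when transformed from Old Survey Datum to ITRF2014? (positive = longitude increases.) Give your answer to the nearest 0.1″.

Δλ = -13.5″

sin φ = 0.182905, cos φ = 0.983131, sin λ = 0.643670, cos λ = 0.765303.
East component: ΔE = −sin λ·ΔX + cos λ·ΔY = −(0.643670)(415.6) + (0.765303)(-185.8) = -409.70 m.
1° of latitude spans 3600 × 30.80 = 110880 m; at latitude φ, 1° of longitude spans that × cos φ = 109009.5 m, so Δλ = -409.70 / 109009.5 × 3600 = -13.530″.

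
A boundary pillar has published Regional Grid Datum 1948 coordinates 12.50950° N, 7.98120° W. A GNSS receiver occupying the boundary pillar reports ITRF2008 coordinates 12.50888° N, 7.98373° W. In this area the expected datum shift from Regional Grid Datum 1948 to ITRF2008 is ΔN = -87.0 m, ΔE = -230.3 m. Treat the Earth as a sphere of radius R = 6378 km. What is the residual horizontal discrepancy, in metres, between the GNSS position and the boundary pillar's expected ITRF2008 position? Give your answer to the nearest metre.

48 m

Observed coordinate differences: Δφ = -0.00062°, Δλ = -0.00253°.
Converting to metres (1° lat = 111317 m, cos φ = 0.976260): observed ΔN = -69.0 m, observed ΔE = -274.9 m.
Subtracting the expected shift leaves a residual of -69.0 − (-87.0) = 18.0 m north and -274.9 − (-230.3) = -44.6 m east.
Residual distance = √(18.0² + (-44.6)²) = 48.1 m.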